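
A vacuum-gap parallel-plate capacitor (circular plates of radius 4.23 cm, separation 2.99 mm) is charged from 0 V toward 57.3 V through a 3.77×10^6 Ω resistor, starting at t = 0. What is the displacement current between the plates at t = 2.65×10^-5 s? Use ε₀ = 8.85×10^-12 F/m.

9.96×10^-6 A

C = ε₀A/d = (8.85×10^-12)(5.621×10^-3)/(2.99×10^-3) = 1.664×10^-11 F and τ = RC = 6.273×10^-5 s. I_d in the gap equals the RC charging current.
I_d(t) = (V₀/R) e^(−t/τ) = 1.520×10^-5 · e^(−0.4224) = 9.96×10^-6 A.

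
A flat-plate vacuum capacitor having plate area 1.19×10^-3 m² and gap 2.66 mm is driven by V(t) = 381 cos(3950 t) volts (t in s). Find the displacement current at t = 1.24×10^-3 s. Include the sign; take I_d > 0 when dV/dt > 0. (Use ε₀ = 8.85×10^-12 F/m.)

C = ε₀A/d = (8.85×10^-12)(1.19×10^-3)/(2.66×10^-3) = 3.959×10^-12 F. dV/dt = V₀ω·−sin(ωt); at ωt = 4.898 rad this factor is 0.9828.
I_d = C dV/dt = (3.959×10^-12)(381)(3950)(0.9828) = 5.86×10^-6 A.

5.86×10^-6 A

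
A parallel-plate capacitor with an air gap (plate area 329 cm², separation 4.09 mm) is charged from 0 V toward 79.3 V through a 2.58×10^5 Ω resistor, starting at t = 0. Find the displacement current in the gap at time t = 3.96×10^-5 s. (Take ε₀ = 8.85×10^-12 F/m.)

C = ε₀A/d = (8.85×10^-12)(0.0329)/(4.09×10^-3) = 7.119×10^-11 F, so τ = RC = 1.837×10^-5 s.
The conduction current is I(t) = (V₀/R) e^(−t/τ), and the displacement current between the plates equals it.
t/τ = 2.156; I_d = (79.3/2.58×10^5) · e^(−2.156) = (3.074×10^-4)(0.1158) = 3.56×10^-5 A.

3.56×10^-5 A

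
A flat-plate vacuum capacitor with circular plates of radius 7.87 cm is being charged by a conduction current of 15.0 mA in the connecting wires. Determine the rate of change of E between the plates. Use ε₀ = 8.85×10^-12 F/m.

By continuity, I_d in the gap equals the 15.0 mA flowing in the wire.
Since I_d = ε₀ A dE/dt, dE/dt = I_d/(ε₀A) = (0.0150)/((8.85×10^-12)(0.01946)) = 8.71×10^10 V/(m·s).

8.71×10^10 V/(m·s)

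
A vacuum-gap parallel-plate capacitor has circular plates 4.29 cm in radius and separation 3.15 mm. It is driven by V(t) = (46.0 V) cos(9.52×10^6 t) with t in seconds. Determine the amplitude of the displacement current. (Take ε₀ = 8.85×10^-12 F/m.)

7.11×10^-3 A

C = ε₀A/d = (8.85×10^-12)(5.782×10^-3)/(3.15×10^-3) = 1.624×10^-11 F; ω = 9.52×10^6 rad/s.
I_d = C dV/dt, so |I_d|_max = C V₀ ω = (1.624×10^-11)(46.0)(9.52×10^6) = 7.11×10^-3 A.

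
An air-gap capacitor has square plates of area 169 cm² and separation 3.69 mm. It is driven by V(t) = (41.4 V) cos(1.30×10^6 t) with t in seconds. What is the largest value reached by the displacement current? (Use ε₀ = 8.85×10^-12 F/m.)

(dE/dt)_max = V₀ω/d = 1.459×10^10 V/(m·s); ω = 1.30×10^6 rad/s.
I_d,max = ε₀ A (dE/dt)_max = (8.85×10^-12)(0.0169)(1.459×10^10) = 2.18×10^-3 A.

2.18×10^-3 A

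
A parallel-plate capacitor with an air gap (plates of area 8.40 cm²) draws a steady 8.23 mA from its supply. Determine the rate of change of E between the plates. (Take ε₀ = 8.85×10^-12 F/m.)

1.11×10^12 V/(m·s)

Charge continuity gives I_d = I = 8.23×10^-3 A between the plates.
Then dE/dt = I_d/(ε₀A) = 1.11×10^12 V/(m·s).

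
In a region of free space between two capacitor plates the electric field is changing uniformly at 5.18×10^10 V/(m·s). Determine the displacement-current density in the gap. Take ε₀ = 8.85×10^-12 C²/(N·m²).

0.458 A/m²

J_d = ε₀ ∂E/∂t, so J_d = 0.458 A/m².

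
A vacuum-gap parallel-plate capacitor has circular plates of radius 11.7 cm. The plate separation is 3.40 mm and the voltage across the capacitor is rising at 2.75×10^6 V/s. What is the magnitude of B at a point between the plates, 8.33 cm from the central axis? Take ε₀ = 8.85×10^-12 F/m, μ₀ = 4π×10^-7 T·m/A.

With E = V/d, dE/dt = 8.088×10^8 V/(m·s) and πR² = 0.04301 m², giving I_d = ε₀ πR² dE/dt = 3.079×10^-4 A.
An Ampèrian loop of radius r encloses a fraction (r/R)² of I_d. Then B·2πr = μ₀ I_d (r/R)², giving B = μ₀ I_d r/(2πR²) = 3.75×10^-10 T.

3.75×10^-10 T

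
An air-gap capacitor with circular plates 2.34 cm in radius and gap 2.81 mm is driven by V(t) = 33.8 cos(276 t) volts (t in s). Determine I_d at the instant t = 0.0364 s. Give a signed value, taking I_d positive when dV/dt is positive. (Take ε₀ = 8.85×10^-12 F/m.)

dV/dt = (33.8)(276)·−sin(10.0464) = 5433 V/s.
I_d = C dV/dt with C = ε₀A/d = (8.85×10^-12)(1.720×10^-3)/(2.81×10^-3) = 5.417×10^-12 F, so I_d = (5.417×10^-12)(5433) = 2.94×10^-8 A.

2.94×10^-8 A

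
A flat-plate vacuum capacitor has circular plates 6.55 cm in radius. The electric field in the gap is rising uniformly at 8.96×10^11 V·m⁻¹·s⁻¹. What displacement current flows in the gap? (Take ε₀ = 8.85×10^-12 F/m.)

With a uniform field, Φ_E = EA, so I_d = ε₀ A dE/dt = 0.107 A.

0.107 A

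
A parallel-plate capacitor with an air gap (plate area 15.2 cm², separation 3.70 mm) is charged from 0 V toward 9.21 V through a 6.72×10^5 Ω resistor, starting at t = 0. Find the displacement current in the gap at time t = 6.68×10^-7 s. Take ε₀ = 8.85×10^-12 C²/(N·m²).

C = ε₀A/d = (8.85×10^-12)(1.52×10^-3)/(3.70×10^-3) = 3.636×10^-12 F and τ = RC = 2.443×10^-6 s. I_d in the gap equals the RC charging current.
I_d(t) = (V₀/R) e^(−t/τ) = 1.371×10^-5 · e^(−0.2734) = 1.04×10^-5 A.

1.04×10^-5 A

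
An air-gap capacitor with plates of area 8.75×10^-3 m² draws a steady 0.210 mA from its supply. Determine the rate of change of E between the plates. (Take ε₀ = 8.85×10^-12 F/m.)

2.71×10^9 V/(m·s)

The displacement current between the plates equals the conduction current, I_d = 0.210 mA.
Then dE/dt = I_d/(ε₀A) = 2.71×10^9 V/(m·s).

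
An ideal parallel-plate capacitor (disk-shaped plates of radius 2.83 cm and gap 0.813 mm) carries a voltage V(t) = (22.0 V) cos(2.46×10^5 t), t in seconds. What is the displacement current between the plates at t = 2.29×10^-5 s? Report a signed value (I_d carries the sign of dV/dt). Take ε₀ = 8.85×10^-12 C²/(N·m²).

dV/dt = (22.0)(2.46×10^5)·−sin(5.6334) = 3.274×10^6 V/s.
I_d = C dV/dt with C = ε₀A/d = (8.85×10^-12)(2.516×10^-3)/(8.13×10^-4) = 2.739×10^-11 F, so I_d = (2.739×10^-11)(3.274×10^6) = 8.97×10^-5 A.

8.97×10^-5 A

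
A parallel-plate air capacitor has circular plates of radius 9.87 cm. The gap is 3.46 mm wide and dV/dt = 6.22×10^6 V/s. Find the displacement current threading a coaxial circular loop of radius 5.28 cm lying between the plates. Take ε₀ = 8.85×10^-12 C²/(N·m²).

1.39×10^-4 A

I_d = C dV/dt with C = ε₀πR²/d = 7.827×10^-11 F, so I_d = (7.827×10^-11)(6.22×10^6) = 4.868×10^-4 A.
Through an area πr² the displacement current is I_d·(πr²/πR²) = I_d (r/R)² = 1.39×10^-4 A.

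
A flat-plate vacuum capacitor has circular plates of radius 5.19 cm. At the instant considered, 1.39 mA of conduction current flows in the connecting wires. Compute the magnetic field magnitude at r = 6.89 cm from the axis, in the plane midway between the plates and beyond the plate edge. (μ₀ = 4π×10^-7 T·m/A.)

By continuity the displacement current in the gap matches the conduction current: I_d = 1.39×10^-3 A.
For r ≥ R the full I_d is enclosed: B = μ₀ I_d/(2πr) = (4π×10^-7)(1.39×10^-3)/(2π·0.0689) = 4.03×10^-9 T.

4.03×10^-9 T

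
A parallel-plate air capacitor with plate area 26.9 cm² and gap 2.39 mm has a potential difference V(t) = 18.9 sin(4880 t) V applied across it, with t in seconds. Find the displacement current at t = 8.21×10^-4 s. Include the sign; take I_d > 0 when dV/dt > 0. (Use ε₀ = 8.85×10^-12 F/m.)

dE/dt = (V₀ω/d)·cos(ωt) with ωt = 4.00648 rad: (18.9)(4880)(-0.6487)/(2.39×10^-3) = -2.503×10^7 V/(m·s).
I_d = ε₀ A dE/dt = (8.85×10^-12)(2.69×10^-3)(-2.503×10^7) = -5.96×10^-7 A.

-5.96×10^-7 A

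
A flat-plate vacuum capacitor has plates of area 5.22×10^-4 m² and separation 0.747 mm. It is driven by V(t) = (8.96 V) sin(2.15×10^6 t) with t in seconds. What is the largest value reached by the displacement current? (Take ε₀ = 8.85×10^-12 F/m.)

C = ε₀A/d = (8.85×10^-12)(5.22×10^-4)/(7.47×10^-4) = 6.184×10^-12 F; ω = 2.15×10^6 rad/s.
I_d = C dV/dt, so |I_d|_max = C V₀ ω = (6.184×10^-12)(8.96)(2.15×10^6) = 1.19×10^-4 A.

1.19×10^-4 A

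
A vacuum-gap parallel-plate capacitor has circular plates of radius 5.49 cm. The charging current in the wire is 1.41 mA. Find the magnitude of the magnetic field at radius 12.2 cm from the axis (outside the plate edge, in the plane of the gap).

2.31×10^-9 T

Between the plates the displacement current equals the wire current: I_d = 1.41 mA = 1.41×10^-3 A.
Outside the plates the loop encloses all of I_d, so B·2πr = μ₀ I_d and B = 2.31×10^-9 T.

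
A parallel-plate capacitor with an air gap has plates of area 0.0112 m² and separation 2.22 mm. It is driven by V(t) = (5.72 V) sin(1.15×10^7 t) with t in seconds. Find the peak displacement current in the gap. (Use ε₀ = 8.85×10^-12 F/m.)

2.94×10^-3 A

C = ε₀A/d = (8.85×10^-12)(0.0112)/(2.22×10^-3) = 4.465×10^-11 F; ω = 1.15×10^7 rad/s.
I_d = C dV/dt, so |I_d|_max = C V₀ ω = (4.465×10^-11)(5.72)(1.15×10^7) = 2.94×10^-3 A.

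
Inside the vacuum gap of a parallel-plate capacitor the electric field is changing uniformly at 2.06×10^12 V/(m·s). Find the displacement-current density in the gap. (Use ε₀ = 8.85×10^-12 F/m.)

18.2 A/m²

J_d = ε₀ dE/dt = (8.85×10^-12)(2.06×10^12) = 18.2 A/m².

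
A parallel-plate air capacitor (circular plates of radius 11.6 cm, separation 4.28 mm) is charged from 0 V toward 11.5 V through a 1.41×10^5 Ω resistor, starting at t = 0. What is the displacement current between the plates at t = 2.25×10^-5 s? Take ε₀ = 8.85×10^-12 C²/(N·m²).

1.31×10^-5 A

C = ε₀A/d = (8.85×10^-12)(0.04227)/(4.28×10^-3) = 8.740×10^-11 F and τ = RC = 1.232×10^-5 s. I_d in the gap equals the RC charging current.
I_d(t) = (V₀/R) e^(−t/τ) = 8.156×10^-5 · e^(−1.826) = 1.31×10^-5 A.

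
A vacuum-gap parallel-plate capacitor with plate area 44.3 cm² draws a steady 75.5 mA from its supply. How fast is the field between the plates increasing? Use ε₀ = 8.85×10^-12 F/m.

The displacement current between the plates equals the conduction current, I_d = 75.5 mA.
Inverting I_d = ε₀ A dE/dt gives dE/dt = 0.0755 / (8.85×10^-12 · 4.43×10^-3) = 1.93×10^12 V/(m·s).

1.93×10^12 V/(m·s)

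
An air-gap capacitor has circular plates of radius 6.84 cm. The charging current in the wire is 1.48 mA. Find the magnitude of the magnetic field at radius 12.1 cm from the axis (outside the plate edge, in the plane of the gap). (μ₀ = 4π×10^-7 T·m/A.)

2.45×10^-9 T

No conduction current crosses the gap, so I_d there equals the 1.48×10^-3 A in the leads.
For r ≥ R the full I_d is enclosed: B = μ₀ I_d/(2πr) = (4π×10^-7)(1.48×10^-3)/(2π·0.121) = 2.45×10^-9 T.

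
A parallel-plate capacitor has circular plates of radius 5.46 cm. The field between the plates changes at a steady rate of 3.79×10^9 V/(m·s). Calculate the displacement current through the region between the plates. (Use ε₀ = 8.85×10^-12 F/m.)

I_d = ε₀ A (dE/dt) = (8.85×10^-12)(9.366×10^-3 m²)(3.79×10^9) = 3.14×10^-4 A.

3.14×10^-4 A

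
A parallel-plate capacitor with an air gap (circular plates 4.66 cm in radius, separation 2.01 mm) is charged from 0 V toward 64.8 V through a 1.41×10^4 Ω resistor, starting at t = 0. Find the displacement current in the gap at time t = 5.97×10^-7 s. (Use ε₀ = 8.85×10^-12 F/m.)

1.12×10^-3 A

C = ε₀A/d = (8.85×10^-12)(6.822×10^-3)/(2.01×10^-3) = 3.004×10^-11 F and τ = RC = 4.236×10^-7 s. I_d in the gap equals the RC charging current.
I_d(t) = (V₀/R) e^(−t/τ) = 4.596×10^-3 · e^(−1.409) = 1.12×10^-3 A.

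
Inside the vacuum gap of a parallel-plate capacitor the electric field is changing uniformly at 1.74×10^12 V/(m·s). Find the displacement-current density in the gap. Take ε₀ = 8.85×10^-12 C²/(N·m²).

15.4 A/m²

The displacement-current density is ε₀ ∂E/∂t = (8.85×10^-12)(1.74×10^12) = 15.4 A/m².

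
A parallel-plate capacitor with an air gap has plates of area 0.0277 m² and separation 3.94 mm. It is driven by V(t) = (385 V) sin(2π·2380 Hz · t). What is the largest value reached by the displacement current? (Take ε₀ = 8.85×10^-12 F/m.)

(dE/dt)_max = V₀ω/d = 1.461×10^9 V/(m·s); ω = 2πf = 1.495×10^4 rad/s.
I_d,max = ε₀ A (dE/dt)_max = (8.85×10^-12)(0.0277)(1.461×10^9) = 3.58×10^-4 A.

3.58×10^-4 A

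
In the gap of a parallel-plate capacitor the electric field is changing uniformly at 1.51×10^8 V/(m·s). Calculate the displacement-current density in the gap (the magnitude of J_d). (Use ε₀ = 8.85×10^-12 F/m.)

J_d = ε₀ dE/dt = (8.85×10^-12)(1.51×10^8) = 1.34×10^-3 A/m².

1.34×10^-3 A/m²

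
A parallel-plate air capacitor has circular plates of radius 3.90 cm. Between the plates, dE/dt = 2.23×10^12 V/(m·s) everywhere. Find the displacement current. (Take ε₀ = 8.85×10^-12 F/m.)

0.0943 A

With a uniform field, Φ_E = EA, so I_d = ε₀ A dE/dt = 0.0943 A.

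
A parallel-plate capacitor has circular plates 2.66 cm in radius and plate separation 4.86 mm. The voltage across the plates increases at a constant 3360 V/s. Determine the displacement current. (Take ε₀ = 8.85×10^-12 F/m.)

The field between the plates is E = V/d, so dE/dt = (3360)/(4.86×10^-3 m) = 6.914×10^5 V/(m·s).
I_d = ε₀ A (dE/dt) = (8.85×10^-12)(2.223×10^-3)(6.914×10^5) = 1.36×10^-8 A.

1.36×10^-8 A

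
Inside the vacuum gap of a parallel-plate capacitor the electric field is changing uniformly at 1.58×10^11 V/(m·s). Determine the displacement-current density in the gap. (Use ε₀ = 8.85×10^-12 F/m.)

1.40 A/m²

J_d = ε₀ ∂E/∂t, so J_d = 1.40 A/m².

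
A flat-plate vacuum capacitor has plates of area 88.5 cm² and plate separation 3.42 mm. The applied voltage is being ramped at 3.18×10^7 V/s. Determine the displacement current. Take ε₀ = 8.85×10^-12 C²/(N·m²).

E = V/d so dE/dt = (dV/dt)/d = 9.298×10^9 V/(m·s), and I_d = ε₀ A dE/dt = (8.85×10^-12)(8.85×10^-3)(9.298×10^9) = 7.28×10^-4 A.

7.28×10^-4 A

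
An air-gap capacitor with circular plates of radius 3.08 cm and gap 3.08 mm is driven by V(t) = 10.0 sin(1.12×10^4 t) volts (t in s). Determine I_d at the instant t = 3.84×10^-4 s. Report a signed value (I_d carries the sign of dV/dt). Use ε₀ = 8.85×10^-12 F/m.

-3.84×10^-7 A

dV/dt = (10.0)(1.12×10^4)·cos(4.3008) = -4.481×10^4 V/s.
I_d = C dV/dt with C = ε₀A/d = (8.85×10^-12)(2.980×10^-3)/(3.08×10^-3) = 8.563×10^-12 F, so I_d = (8.563×10^-12)(-4.481×10^4) = -3.84×10^-7 A.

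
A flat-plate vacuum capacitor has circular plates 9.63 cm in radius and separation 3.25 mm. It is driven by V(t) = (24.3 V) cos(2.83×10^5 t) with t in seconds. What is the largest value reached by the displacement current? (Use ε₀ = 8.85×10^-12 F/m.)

(dE/dt)_max = V₀ω/d = 2.116×10^9 V/(m·s); ω = 2.83×10^5 rad/s.
I_d,max = ε₀ A (dE/dt)_max = (8.85×10^-12)(0.02913)(2.116×10^9) = 5.46×10^-4 A.

5.46×10^-4 A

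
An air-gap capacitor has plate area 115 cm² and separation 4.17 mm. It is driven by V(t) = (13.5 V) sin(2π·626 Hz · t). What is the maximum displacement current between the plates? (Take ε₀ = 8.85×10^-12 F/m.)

C = ε₀A/d = (8.85×10^-12)(0.0115)/(4.17×10^-3) = 2.441×10^-11 F; ω = 2πf = 3933 rad/s.
I_d = C dV/dt, so |I_d|_max = C V₀ ω = (2.441×10^-11)(13.5)(3933) = 1.30×10^-6 A.

1.30×10^-6 A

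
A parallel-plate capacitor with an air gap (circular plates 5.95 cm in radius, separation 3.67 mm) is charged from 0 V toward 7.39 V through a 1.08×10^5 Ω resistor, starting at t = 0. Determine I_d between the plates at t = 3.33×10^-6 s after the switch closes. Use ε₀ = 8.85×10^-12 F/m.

2.17×10^-5 A

C = ε₀A/d = (8.85×10^-12)(0.01112)/(3.67×10^-3) = 2.682×10^-11 F and τ = RC = 2.897×10^-6 s. I_d in the gap equals the RC charging current.
I_d(t) = (V₀/R) e^(−t/τ) = 6.843×10^-5 · e^(−1.149) = 2.17×10^-5 A.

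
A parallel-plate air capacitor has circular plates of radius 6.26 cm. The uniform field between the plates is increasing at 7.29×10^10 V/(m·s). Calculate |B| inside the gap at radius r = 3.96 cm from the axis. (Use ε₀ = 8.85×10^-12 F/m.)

Total displacement current: I_d = ε₀(πR²)(dE/dt) = (8.85×10^-12)(0.01231)(7.29×10^10) = 7.942×10^-3 A.
An Ampèrian loop of radius r encloses a fraction (r/R)² of I_d. Then B·2πr = μ₀ I_d (r/R)², giving B = μ₀ I_d r/(2πR²) = 1.61×10^-8 T.

1.61×10^-8 T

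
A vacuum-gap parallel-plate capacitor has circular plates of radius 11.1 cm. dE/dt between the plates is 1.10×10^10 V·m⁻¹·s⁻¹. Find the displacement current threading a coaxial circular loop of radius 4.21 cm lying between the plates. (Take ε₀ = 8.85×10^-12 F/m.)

I_d = ε₀ dΦ_E/dt = ε₀ πR² (dE/dt) = (8.85×10^-12)(0.03871)(1.10×10^10) = 3.768×10^-3 A through the full plate area.
Since J_d is uniform, the enclosed fraction is (r/R)² = 0.1439, giving I_d,enc = 5.42×10^-4 A.

5.42×10^-4 A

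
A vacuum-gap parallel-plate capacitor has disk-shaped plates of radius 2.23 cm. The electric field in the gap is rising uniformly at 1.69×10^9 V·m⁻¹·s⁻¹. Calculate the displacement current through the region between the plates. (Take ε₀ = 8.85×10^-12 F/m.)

With a uniform field, Φ_E = EA, so I_d = ε₀ A dE/dt = 2.34×10^-5 A.

2.34×10^-5 A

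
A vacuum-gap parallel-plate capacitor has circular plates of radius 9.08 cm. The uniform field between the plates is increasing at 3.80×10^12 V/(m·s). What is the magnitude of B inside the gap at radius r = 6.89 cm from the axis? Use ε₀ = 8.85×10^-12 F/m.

1.46×10^-6 T

Through the whole plate area (πR² = 0.02590 m²), I_d = ε₀ πR² dE/dt = 0.8710 A.
An Ampèrian loop of radius r encloses a fraction (r/R)² of I_d. Then B·2πr = μ₀ I_d (r/R)², giving B = μ₀ I_d r/(2πR²) = 1.46×10^-6 T.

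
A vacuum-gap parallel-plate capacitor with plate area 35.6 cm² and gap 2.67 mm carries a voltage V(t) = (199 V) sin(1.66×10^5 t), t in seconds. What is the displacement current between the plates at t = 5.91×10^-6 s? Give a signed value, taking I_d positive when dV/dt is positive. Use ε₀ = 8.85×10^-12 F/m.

2.17×10^-4 A

C = ε₀A/d = (8.85×10^-12)(3.56×10^-3)/(2.67×10^-3) = 1.180×10^-11 F. dV/dt = V₀ω·cos(ωt); at ωt = 0.98106 rad this factor is 0.5561.
I_d = C dV/dt = (1.180×10^-11)(199)(1.66×10^5)(0.5561) = 2.17×10^-4 A.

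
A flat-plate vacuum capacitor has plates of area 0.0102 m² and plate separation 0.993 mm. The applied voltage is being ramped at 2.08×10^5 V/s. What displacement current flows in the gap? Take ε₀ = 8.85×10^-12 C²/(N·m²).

The field between the plates is E = V/d, so dE/dt = (2.08×10^5)/(9.93×10^-4 m) = 2.095×10^8 V/(m·s).
I_d = ε₀ A (dE/dt) = (8.85×10^-12)(0.0102)(2.095×10^8) = 1.89×10^-5 A.

1.89×10^-5 A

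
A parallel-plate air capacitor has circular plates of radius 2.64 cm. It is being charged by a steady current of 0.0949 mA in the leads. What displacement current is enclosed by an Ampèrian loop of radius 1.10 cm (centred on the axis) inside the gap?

By continuity the displacement current in the gap matches the conduction current: I_d = 9.49×10^-5 A.
Since J_d is uniform, the enclosed fraction is (r/R)² = 0.1736, giving I_d,enc = 1.65×10^-5 A.

1.65×10^-5 A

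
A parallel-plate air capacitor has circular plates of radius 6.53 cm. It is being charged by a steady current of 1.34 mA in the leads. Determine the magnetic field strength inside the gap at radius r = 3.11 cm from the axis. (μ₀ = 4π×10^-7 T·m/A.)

No conduction current crosses the gap, so I_d there equals the 1.34×10^-3 A in the leads.
For r < R the Ampère–Maxwell law gives B(2πr) = μ₀ I_d (r²/R²), so B = μ₀ I_d r/(2πR²) = (4π×10^-7)(1.34×10^-3)(0.0311)/(2π·0.0653²) = 1.95×10^-9 T.

1.95×10^-9 T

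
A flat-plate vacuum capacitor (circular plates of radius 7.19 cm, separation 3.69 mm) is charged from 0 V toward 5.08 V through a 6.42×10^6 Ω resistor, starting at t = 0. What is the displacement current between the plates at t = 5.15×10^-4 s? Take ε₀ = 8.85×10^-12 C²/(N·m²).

C = ε₀A/d = (8.85×10^-12)(0.01624)/(3.69×10^-3) = 3.895×10^-11 F, so τ = RC = 2.501×10^-4 s.
The conduction current is I(t) = (V₀/R) e^(−t/τ), and the displacement current between the plates equals it.
t/τ = 2.059; I_d = (5.08/6.42×10^6) · e^(−2.059) = (7.913×10^-7)(0.1276) = 1.01×10^-7 A.

1.01×10^-7 A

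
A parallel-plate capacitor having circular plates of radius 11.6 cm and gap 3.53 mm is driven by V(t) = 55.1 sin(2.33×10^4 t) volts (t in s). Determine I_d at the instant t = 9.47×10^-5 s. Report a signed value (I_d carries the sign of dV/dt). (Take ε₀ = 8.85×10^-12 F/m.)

-8.08×10^-5 A

C = ε₀A/d = (8.85×10^-12)(0.04227)/(3.53×10^-3) = 1.060×10^-10 F. dV/dt = V₀ω·cos(ωt); at ωt = 2.20651 rad this factor is -0.5938.
I_d = C dV/dt = (1.060×10^-10)(55.1)(2.33×10^4)(-0.5938) = -8.08×10^-5 A.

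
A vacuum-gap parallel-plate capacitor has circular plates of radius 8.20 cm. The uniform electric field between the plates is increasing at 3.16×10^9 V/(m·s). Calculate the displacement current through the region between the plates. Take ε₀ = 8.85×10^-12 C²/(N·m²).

With a uniform field, Φ_E = EA, so I_d = ε₀ A dE/dt = 5.91×10^-4 A.

5.91×10^-4 A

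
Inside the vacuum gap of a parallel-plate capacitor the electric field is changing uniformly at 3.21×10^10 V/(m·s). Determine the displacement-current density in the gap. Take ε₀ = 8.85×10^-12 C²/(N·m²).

J_d = ε₀ ∂E/∂t, so J_d = 0.284 A/m².

0.284 A/m²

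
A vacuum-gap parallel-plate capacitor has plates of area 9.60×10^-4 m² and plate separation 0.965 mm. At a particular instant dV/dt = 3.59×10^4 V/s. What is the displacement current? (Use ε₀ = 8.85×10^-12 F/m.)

3.16×10^-7 A

E = V/d so dE/dt = (dV/dt)/d = 3.720×10^7 V/(m·s), and I_d = ε₀ A dE/dt = (8.85×10^-12)(9.60×10^-4)(3.720×10^7) = 3.16×10^-7 A.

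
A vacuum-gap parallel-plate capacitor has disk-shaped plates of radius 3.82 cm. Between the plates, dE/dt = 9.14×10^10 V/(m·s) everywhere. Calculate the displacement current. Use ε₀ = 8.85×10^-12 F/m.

3.71×10^-3 A

I_d = ε₀ A (dE/dt) = (8.85×10^-12)(4.584×10^-3 m²)(9.14×10^10) = 3.71×10^-3 A.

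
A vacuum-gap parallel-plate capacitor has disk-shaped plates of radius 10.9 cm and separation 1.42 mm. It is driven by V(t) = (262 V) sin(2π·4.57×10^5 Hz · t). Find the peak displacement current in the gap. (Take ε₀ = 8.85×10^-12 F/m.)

0.175 A

(dE/dt)_max = V₀ω/d = 5.297×10^11 V/(m·s); ω = 2πf = 2.871×10^6 rad/s.
I_d,max = ε₀ A (dE/dt)_max = (8.85×10^-12)(0.03733)(5.297×10^11) = 0.175 A.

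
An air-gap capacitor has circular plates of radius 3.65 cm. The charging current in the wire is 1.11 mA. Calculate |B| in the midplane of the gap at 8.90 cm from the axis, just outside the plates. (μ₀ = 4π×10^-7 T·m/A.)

2.49×10^-9 T

No conduction current crosses the gap, so I_d there equals the 1.11×10^-3 A in the leads.
For r ≥ R the full I_d is enclosed: B = μ₀ I_d/(2πr) = (4π×10^-7)(1.11×10^-3)/(2π·0.0890) = 2.49×10^-9 T.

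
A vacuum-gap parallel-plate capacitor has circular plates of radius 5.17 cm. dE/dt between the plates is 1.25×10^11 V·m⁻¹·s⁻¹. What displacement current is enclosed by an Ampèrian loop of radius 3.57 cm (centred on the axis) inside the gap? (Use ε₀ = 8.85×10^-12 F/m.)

4.43×10^-3 A

Through the whole plate area (πR² = 8.397×10^-3 m²), I_d = ε₀ πR² dE/dt = 9.289×10^-3 A.
Through an area πr² the displacement current is I_d·(πr²/πR²) = I_d (r/R)² = 4.43×10^-3 A.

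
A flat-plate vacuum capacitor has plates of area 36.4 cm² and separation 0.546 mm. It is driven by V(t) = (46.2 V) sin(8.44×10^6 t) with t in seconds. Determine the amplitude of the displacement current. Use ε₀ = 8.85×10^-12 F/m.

0.0230 A

The displacement current equals the conduction current C dV/dt, which peaks at C V₀ ω.
With C = ε₀A/d = (8.85×10^-12)(3.64×10^-3)/(5.46×10^-4) = 5.900×10^-11 F and ω = 8.44×10^6 rad/s, I_d,max = (5.900×10^-11)(46.2)(8.44×10^6) = 0.0230 A.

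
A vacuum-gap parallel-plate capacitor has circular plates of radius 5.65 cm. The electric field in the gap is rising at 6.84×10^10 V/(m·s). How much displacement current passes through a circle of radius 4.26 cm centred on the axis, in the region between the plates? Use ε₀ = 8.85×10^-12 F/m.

3.45×10^-3 A

Total displacement current: I_d = ε₀(πR²)(dE/dt) = (8.85×10^-12)(0.01003)(6.84×10^10) = 6.072×10^-3 A.
Since J_d is uniform, the enclosed fraction is (r/R)² = 0.5685, giving I_d,enc = 3.45×10^-3 A.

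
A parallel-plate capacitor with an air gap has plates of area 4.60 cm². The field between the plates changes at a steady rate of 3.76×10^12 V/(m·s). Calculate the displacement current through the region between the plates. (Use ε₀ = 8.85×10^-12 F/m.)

0.0153 A

The displacement current is ε₀ times dΦ_E/dt = ε₀ A dE/dt = (8.85×10^-12)(4.60×10^-4)(3.76×10^12) = 0.0153 A.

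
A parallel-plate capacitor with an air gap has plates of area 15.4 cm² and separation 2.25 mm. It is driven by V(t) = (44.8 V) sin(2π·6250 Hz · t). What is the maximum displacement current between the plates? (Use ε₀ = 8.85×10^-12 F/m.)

1.07×10^-5 A

(dE/dt)_max = V₀ω/d = 7.819×10^8 V/(m·s); ω = 2πf = 3.927×10^4 rad/s.
I_d,max = ε₀ A (dE/dt)_max = (8.85×10^-12)(1.54×10^-3)(7.819×10^8) = 1.07×10^-5 A.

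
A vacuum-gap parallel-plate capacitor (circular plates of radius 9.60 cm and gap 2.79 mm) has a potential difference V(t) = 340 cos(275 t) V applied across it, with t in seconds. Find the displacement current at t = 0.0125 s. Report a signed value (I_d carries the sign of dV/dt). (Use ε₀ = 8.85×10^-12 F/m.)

2.50×10^-6 A

dV/dt = (340)(275)·−sin(3.4375) = 2.727×10^4 V/s.
I_d = C dV/dt with C = ε₀A/d = (8.85×10^-12)(0.02895)/(2.79×10^-3) = 9.183×10^-11 F, so I_d = (9.183×10^-11)(2.727×10^4) = 2.50×10^-6 A.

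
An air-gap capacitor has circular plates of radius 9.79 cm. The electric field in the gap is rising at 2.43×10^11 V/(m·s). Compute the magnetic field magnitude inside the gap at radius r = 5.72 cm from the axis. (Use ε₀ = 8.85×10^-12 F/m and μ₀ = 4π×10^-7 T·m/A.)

7.73×10^-8 T

Through the whole plate area (πR² = 0.03011 m²), I_d = ε₀ πR² dE/dt = 0.06475 A.
For r < R the Ampère–Maxwell law gives B(2πr) = μ₀ I_d (r²/R²), so B = μ₀ I_d r/(2πR²) = (4π×10^-7)(0.06475)(0.0572)/(2π·0.0979²) = 7.73×10^-8 T.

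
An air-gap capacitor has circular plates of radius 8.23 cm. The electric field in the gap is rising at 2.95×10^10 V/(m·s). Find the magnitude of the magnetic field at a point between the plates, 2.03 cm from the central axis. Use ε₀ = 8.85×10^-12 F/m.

3.33×10^-9 T

I_d = ε₀ dΦ_E/dt = ε₀ πR² (dE/dt) = (8.85×10^-12)(0.02128)(2.95×10^10) = 5.556×10^-3 A through the full plate area.
An Ampèrian loop of radius r encloses a fraction (r/R)² of I_d. Then B·2πr = μ₀ I_d (r/R)², giving B = μ₀ I_d r/(2πR²) = 3.33×10^-9 T.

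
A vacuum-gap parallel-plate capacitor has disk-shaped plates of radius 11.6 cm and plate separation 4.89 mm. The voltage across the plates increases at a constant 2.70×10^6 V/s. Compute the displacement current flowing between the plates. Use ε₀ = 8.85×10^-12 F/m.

C = ε₀A/d = (8.85×10^-12)(0.04227)/(4.89×10^-3) = 7.650×10^-11 F.
I_d = C dV/dt = (7.650×10^-11)(2.70×10^6) = 2.07×10^-4 A.

2.07×10^-4 A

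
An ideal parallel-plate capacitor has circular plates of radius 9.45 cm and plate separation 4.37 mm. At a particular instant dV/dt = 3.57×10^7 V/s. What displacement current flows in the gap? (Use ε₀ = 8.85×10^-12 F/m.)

2.03×10^-3 A

The displacement current equals the charging current C dV/dt. With C = ε₀A/d = (8.85×10^-12)(0.02806)/(4.37×10^-3) = 5.683×10^-11 F, I_d = (5.683×10^-11)(3.57×10^7) = 2.03×10^-3 A.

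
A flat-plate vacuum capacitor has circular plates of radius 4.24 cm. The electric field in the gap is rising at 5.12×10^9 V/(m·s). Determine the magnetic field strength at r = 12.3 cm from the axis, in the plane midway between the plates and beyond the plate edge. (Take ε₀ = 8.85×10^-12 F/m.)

I_d = ε₀ dΦ_E/dt = ε₀ πR² (dE/dt) = (8.85×10^-12)(5.648×10^-3)(5.12×10^9) = 2.559×10^-4 A through the full plate area.
Outside the plates the loop encloses all of I_d, so B·2πr = μ₀ I_d and B = 4.16×10^-10 T.

4.16×10^-10 T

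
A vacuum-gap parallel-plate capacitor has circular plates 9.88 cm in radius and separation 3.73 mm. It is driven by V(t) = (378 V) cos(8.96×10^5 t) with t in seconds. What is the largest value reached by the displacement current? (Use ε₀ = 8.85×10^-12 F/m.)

0.0246 A

C = ε₀A/d = (8.85×10^-12)(0.03067)/(3.73×10^-3) = 7.277×10^-11 F; ω = 8.96×10^5 rad/s.
I_d = C dV/dt, so |I_d|_max = C V₀ ω = (7.277×10^-11)(378)(8.96×10^5) = 0.0246 A.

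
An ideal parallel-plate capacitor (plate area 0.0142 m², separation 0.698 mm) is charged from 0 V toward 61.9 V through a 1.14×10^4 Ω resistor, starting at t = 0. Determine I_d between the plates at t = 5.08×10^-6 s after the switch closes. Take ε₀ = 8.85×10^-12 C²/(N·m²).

With C = ε₀A/d = (8.85×10^-12)(0.0142)/(6.98×10^-4) = 1.800×10^-10 F, the time constant is τ = RC = 2.052×10^-6 s, so t/τ = 2.476 and e^(−t/τ) = 0.08408.
I_d = I_cond = (V₀/R) e^(−t/τ) = (5.430×10^-3)(0.08408) = 4.57×10^-4 A.

4.57×10^-4 A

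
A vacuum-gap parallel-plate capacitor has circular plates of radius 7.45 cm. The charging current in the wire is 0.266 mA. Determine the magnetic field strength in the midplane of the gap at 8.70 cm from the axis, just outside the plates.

No conduction current crosses the gap, so I_d there equals the 2.66×10^-4 A in the leads.
For r ≥ R the full I_d is enclosed: B = μ₀ I_d/(2πr) = (4π×10^-7)(2.66×10^-4)/(2π·0.0870) = 6.11×10^-10 T.

6.11×10^-10 T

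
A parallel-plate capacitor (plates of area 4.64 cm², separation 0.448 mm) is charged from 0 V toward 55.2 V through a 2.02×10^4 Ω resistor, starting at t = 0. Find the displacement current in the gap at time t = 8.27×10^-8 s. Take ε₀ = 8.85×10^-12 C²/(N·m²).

C = ε₀A/d = (8.85×10^-12)(4.64×10^-4)/(4.48×10^-4) = 9.166×10^-12 F and τ = RC = 1.852×10^-7 s. I_d in the gap equals the RC charging current.
I_d(t) = (V₀/R) e^(−t/τ) = 2.733×10^-3 · e^(−0.4465) = 1.75×10^-3 A.

1.75×10^-3 A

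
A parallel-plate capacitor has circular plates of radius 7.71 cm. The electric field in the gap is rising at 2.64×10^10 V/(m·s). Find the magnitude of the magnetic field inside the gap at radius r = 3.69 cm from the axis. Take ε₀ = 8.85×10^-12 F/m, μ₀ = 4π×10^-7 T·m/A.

5.42×10^-9 T

Total displacement current: I_d = ε₀(πR²)(dE/dt) = (8.85×10^-12)(0.01867)(2.64×10^10) = 4.362×10^-3 A.
For r < R the Ampère–Maxwell law gives B(2πr) = μ₀ I_d (r²/R²), so B = μ₀ I_d r/(2πR²) = (4π×10^-7)(4.362×10^-3)(0.0369)/(2π·0.0771²) = 5.42×10^-9 T.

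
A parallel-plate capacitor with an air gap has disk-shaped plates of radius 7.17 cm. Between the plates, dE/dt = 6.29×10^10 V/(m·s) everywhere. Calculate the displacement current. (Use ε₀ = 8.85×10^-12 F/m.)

The displacement current is ε₀ times dΦ_E/dt = ε₀ A dE/dt = (8.85×10^-12)(0.01615)(6.29×10^10) = 8.99×10^-3 A.

8.99×10^-3 A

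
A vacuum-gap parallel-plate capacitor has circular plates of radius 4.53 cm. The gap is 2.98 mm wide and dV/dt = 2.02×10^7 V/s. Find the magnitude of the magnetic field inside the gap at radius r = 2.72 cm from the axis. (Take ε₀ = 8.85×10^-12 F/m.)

1.03×10^-9 T

dE/dt = (dV/dt)/d = 6.779×10^9 V/(m·s); I_d = ε₀(πR²)(dE/dt) = (8.85×10^-12)(6.447×10^-3)(6.779×10^9) = 3.868×10^-4 A.
∮B·dl = μ₀ I_d,enc with I_d,enc = I_d r²/R² = 1.395×10^-4 A; so B = μ₀ I_d,enc/(2πr) = 1.03×10^-9 T.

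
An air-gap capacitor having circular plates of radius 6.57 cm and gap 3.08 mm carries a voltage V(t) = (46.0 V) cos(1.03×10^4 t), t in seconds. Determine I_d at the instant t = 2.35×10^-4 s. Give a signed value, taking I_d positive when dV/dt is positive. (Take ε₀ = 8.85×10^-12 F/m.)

-1.22×10^-5 A

C = ε₀A/d = (8.85×10^-12)(0.01356)/(3.08×10^-3) = 3.896×10^-11 F. dV/dt = V₀ω·−sin(ωt); at ωt = 2.4205 rad this factor is -0.6602.
I_d = C dV/dt = (3.896×10^-11)(46.0)(1.03×10^4)(-0.6602) = -1.22×10^-5 A.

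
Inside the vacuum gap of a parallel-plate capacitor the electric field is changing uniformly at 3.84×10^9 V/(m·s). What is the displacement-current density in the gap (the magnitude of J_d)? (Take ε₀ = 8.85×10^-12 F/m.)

The displacement-current density is ε₀ ∂E/∂t = (8.85×10^-12)(3.84×10^9) = 0.0340 A/m².

0.0340 A/m²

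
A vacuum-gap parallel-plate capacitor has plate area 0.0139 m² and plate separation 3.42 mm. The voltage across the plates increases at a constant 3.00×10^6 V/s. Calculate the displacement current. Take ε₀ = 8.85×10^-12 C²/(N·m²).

1.08×10^-4 A

E = V/d so dE/dt = (dV/dt)/d = 8.772×10^8 V/(m·s), and I_d = ε₀ A dE/dt = (8.85×10^-12)(0.0139)(8.772×10^8) = 1.08×10^-4 A.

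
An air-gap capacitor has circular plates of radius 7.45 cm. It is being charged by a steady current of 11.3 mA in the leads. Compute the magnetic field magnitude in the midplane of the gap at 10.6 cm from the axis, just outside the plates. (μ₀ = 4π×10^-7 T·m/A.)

2.13×10^-8 T

Between the plates the displacement current equals the wire current: I_d = 11.3 mA = 0.0113 A.
With r > R the enclosed displacement current is the full I_d; B = μ₀ I_d / (2πr) = 2.13×10^-8 T.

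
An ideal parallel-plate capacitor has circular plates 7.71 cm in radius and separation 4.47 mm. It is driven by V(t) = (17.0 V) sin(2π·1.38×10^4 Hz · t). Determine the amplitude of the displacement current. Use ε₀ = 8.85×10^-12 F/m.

(dE/dt)_max = V₀ω/d = 3.298×10^8 V/(m·s); ω = 2πf = 8.671×10^4 rad/s.
I_d,max = ε₀ A (dE/dt)_max = (8.85×10^-12)(0.01867)(3.298×10^8) = 5.45×10^-5 A.

5.45×10^-5 A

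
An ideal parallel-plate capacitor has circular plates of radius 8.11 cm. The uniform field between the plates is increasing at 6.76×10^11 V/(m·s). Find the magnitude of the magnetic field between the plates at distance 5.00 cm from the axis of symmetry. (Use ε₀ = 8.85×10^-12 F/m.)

1.88×10^-7 T

I_d = ε₀ dΦ_E/dt = ε₀ πR² (dE/dt) = (8.85×10^-12)(0.02066)(6.76×10^11) = 0.1236 A through the full plate area.
For r < R the Ampère–Maxwell law gives B(2πr) = μ₀ I_d (r²/R²), so B = μ₀ I_d r/(2πR²) = (4π×10^-7)(0.1236)(0.0500)/(2π·0.0811²) = 1.88×10^-7 T.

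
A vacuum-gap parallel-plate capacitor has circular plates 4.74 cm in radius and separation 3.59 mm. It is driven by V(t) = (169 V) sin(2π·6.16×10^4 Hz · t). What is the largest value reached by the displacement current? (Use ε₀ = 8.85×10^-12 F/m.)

(dE/dt)_max = V₀ω/d = 1.822×10^10 V/(m·s); ω = 2πf = 3.870×10^5 rad/s.
I_d,max = ε₀ A (dE/dt)_max = (8.85×10^-12)(7.058×10^-3)(1.822×10^10) = 1.14×10^-3 A.

1.14×10^-3 A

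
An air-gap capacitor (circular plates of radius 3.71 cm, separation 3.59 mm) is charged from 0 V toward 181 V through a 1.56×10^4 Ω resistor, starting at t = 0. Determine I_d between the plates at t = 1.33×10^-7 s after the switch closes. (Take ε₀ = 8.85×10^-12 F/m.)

With C = ε₀A/d = (8.85×10^-12)(4.324×10^-3)/(3.59×10^-3) = 1.066×10^-11 F, the time constant is τ = RC = 1.663×10^-7 s, so t/τ = 0.7998 and e^(−t/τ) = 0.4494.
I_d = I_cond = (V₀/R) e^(−t/τ) = (0.01160)(0.4494) = 5.21×10^-3 A.

5.21×10^-3 A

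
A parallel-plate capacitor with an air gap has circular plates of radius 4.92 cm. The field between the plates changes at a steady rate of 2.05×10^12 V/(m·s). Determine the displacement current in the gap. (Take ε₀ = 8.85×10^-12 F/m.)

0.138 A

The displacement current is ε₀ times dΦ_E/dt = ε₀ A dE/dt = (8.85×10^-12)(7.605×10^-3)(2.05×10^12) = 0.138 A.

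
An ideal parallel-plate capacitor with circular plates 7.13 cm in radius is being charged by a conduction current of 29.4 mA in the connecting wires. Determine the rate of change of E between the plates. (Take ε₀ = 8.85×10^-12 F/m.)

2.08×10^11 V/(m·s)

Charge continuity gives I_d = I = 0.0294 A between the plates.
Inverting I_d = ε₀ A dE/dt gives dE/dt = 0.0294 / (8.85×10^-12 · 0.01597) = 2.08×10^11 V/(m·s).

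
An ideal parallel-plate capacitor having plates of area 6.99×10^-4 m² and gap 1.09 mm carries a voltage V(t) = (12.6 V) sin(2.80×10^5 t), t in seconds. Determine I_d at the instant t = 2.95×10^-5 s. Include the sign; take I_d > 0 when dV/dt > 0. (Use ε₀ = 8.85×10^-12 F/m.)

C = ε₀A/d = (8.85×10^-12)(6.99×10^-4)/(1.09×10^-3) = 5.675×10^-12 F. dV/dt = V₀ω·cos(ωt); at ωt = 8.26 rad this factor is -0.3950.
I_d = C dV/dt = (5.675×10^-12)(12.6)(2.80×10^5)(-0.3950) = -7.91×10^-6 A.

-7.91×10^-6 A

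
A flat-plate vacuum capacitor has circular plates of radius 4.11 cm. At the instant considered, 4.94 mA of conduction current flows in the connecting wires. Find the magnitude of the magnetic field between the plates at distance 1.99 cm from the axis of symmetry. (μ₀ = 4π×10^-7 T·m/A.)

1.16×10^-8 T

By continuity the displacement current in the gap matches the conduction current: I_d = 4.94×10^-3 A.
An Ampèrian loop of radius r encloses a fraction (r/R)² of I_d. Then B·2πr = μ₀ I_d (r/R)², giving B = μ₀ I_d r/(2πR²) = 1.16×10^-8 T.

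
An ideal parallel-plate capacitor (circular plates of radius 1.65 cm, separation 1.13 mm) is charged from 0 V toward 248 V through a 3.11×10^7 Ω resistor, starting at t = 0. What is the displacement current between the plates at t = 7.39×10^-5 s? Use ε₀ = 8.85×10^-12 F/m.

C = ε₀A/d = (8.85×10^-12)(8.553×10^-4)/(1.13×10^-3) = 6.699×10^-12 F and τ = RC = 2.083×10^-4 s. I_d in the gap equals the RC charging current.
I_d(t) = (V₀/R) e^(−t/τ) = 7.974×10^-6 · e^(−0.3548) = 5.59×10^-6 A.

5.59×10^-6 A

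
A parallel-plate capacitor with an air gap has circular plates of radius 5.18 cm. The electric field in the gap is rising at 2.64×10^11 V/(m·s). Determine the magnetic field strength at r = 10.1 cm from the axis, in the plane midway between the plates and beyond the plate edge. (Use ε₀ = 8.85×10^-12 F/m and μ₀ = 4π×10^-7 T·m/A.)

I_d = ε₀ dΦ_E/dt = ε₀ πR² (dE/dt) = (8.85×10^-12)(8.430×10^-3)(2.64×10^11) = 0.01970 A through the full plate area.
Outside the plates the loop encloses all of I_d, so B·2πr = μ₀ I_d and B = 3.90×10^-8 T.

3.90×10^-8 T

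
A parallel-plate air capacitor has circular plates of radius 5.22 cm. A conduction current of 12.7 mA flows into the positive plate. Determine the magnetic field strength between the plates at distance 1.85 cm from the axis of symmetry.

Between the plates the displacement current equals the wire current: I_d = 12.7 mA = 0.0127 A.
An Ampèrian loop of radius r encloses a fraction (r/R)² of I_d. Then B·2πr = μ₀ I_d (r/R)², giving B = μ₀ I_d r/(2πR²) = 1.72×10^-8 T.

1.72×10^-8 T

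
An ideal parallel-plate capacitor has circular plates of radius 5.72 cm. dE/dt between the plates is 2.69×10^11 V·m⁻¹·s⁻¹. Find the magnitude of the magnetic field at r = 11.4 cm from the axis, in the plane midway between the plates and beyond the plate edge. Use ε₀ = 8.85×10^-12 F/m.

4.29×10^-8 T

Through the whole plate area (πR² = 0.01028 m²), I_d = ε₀ πR² dE/dt = 0.02447 A.
With r > R the enclosed displacement current is the full I_d; B = μ₀ I_d / (2πr) = 4.29×10^-8 T.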